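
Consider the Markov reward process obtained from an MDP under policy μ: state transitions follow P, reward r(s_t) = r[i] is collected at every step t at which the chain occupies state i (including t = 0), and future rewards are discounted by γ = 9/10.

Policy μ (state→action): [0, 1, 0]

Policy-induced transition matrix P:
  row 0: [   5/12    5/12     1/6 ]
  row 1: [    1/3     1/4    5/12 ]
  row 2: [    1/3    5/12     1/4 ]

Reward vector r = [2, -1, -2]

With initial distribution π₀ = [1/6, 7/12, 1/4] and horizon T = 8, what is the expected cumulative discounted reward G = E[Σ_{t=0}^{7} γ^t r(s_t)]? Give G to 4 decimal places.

t=0: π = [0.1667, 0.5833, 0.2500], E[r] = -0.7500, γ^t·E[r] = -0.750000, running G = -0.750000
t=1: π = [0.3472, 0.3194, 0.3333], E[r] = -0.2917, γ^t·E[r] = -0.262500, running G = -1.012500
t=2: π = [0.3623, 0.3634, 0.2743], E[r] = -0.1875, γ^t·E[r] = -0.151875, running G = -1.164375
t=3: π = [0.3635, 0.3561, 0.2804], E[r] = -0.1898, γ^t·E[r] = -0.138375, running G = -1.302750
t=4: π = [0.3636, 0.3573, 0.2791], E[r] = -0.1882, γ^t·E[r] = -0.123462, running G = -1.426212
t=5: π = [0.3636, 0.3571, 0.2793], E[r] = -0.1883, γ^t·E[r] = -0.111215, running G = -1.537427
t=6: π = [0.3636, 0.3571, 0.2792], E[r] = -0.1883, γ^t·E[r] = -0.100074, running G = -1.637501
t=7: π = [0.3636, 0.3571, 0.2792], E[r] = -0.1883, γ^t·E[r] = -0.090069, running G = -1.727570

G = -1.7276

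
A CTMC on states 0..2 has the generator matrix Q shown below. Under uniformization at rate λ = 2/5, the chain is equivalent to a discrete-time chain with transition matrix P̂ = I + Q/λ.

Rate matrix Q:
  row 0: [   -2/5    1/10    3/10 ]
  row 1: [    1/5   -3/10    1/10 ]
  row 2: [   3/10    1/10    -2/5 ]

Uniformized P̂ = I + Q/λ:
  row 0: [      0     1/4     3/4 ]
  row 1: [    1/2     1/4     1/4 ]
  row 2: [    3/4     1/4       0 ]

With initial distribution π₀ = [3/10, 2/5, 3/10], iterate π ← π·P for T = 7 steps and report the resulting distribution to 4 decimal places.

π = [0.3986, 0.2500, 0.3514]

t=0: π = [0.3000, 0.4000, 0.3000]
t=1: π = [0.4250, 0.2500, 0.3250]
t=2: π = [0.3688, 0.2500, 0.3813]
t=3: π = [0.4109, 0.2500, 0.3391]
t=4: π = [0.3793, 0.2500, 0.3707]
t=5: π = [0.4030, 0.2500, 0.3470]
t=6: π = [0.3852, 0.2500, 0.3648]
t=7: π = [0.3986, 0.2500, 0.3514]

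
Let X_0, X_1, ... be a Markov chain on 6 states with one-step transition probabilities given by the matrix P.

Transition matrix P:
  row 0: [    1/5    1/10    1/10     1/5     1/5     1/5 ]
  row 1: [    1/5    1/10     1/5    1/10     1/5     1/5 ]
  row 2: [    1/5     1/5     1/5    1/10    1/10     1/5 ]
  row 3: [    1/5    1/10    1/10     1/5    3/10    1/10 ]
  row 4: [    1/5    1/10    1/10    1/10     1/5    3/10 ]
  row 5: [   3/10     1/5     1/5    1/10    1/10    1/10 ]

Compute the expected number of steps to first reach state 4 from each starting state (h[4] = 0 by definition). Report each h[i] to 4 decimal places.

h = [5.4239, 5.5528, 6.1080, 4.8193, 0.0000, 6.0458]

First-step conditioning: h[4] = 0; for i ≠ 4, h[i] = 1 + Σ_k P[i][k]·h[k].
  h[0] = 1 + 1/5·h[0] + 1/10·h[1] + 1/10·h[2] + 1/5·h[3] + 1/5·h[5]
  h[1] = 1 + 1/5·h[0] + 1/10·h[1] + 1/5·h[2] + 1/10·h[3] + 1/5·h[5]
  h[2] = 1 + 1/5·h[0] + 1/5·h[1] + 1/5·h[2] + 1/10·h[3] + 1/5·h[5]
  h[3] = 1 + 1/5·h[0] + 1/10·h[1] + 1/10·h[2] + 1/5·h[3] + 1/10·h[5]
  h[5] = 1 + 3/10·h[0] + 1/5·h[1] + 1/5·h[2] + 1/10·h[3] + 1/10·h[5]
Solving the 5×5 linear system over states ≠ 4 gives exactly h = [96800/17847, 99100/17847, 109010/17847, 28670/5949, 0, 107900/17847] (h[4] = 0 is the target).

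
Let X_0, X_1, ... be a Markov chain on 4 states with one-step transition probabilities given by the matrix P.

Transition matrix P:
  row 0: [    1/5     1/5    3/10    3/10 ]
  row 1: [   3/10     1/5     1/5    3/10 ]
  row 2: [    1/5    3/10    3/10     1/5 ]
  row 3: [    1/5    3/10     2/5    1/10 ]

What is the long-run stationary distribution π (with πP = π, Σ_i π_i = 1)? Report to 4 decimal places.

Balance equations π_j = Σ_i π_i·P[i][j]:
  π_0 = 1/5·π_0 + 3/10·π_1 + 1/5·π_2 + 1/5·π_3
  π_1 = 1/5·π_0 + 1/5·π_1 + 3/10·π_2 + 3/10·π_3
  π_2 = 3/10·π_0 + 1/5·π_1 + 3/10·π_2 + 2/5·π_3
  normalize: π_0 + π_1 + π_2 + π_3 = 1
Solving the linear system gives exactly π = [25/111, 28/111, 11/37, 25/111].

π = [0.2252, 0.2523, 0.2973, 0.2252]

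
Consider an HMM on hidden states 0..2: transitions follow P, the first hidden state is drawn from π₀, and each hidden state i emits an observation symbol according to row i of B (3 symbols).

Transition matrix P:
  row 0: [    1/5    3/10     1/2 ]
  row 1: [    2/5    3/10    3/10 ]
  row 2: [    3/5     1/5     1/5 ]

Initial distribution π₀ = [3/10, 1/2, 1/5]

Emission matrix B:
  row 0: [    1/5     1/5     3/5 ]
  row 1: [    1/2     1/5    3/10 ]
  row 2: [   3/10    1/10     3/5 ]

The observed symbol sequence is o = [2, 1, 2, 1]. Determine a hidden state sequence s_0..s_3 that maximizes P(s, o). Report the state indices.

path = [2, 0, 2, 0]

t=0: δ = [1.800e-01, 1.500e-01, 1.200e-01]  (obs o_0=2)
t=1: δ = [1.440e-02, 1.080e-02, 9.000e-03]  ψ = [2, 0, 0]  (obs o_1=1)
t=2: δ = [3.240e-03, 1.296e-03, 4.320e-03]  ψ = [2, 0, 0]  (obs o_2=2)
t=3: δ = [5.184e-04, 1.944e-04, 1.620e-04]  ψ = [2, 0, 0]  (obs o_3=1)
backtrack: best end state = 0; path = [2, 0, 2, 0]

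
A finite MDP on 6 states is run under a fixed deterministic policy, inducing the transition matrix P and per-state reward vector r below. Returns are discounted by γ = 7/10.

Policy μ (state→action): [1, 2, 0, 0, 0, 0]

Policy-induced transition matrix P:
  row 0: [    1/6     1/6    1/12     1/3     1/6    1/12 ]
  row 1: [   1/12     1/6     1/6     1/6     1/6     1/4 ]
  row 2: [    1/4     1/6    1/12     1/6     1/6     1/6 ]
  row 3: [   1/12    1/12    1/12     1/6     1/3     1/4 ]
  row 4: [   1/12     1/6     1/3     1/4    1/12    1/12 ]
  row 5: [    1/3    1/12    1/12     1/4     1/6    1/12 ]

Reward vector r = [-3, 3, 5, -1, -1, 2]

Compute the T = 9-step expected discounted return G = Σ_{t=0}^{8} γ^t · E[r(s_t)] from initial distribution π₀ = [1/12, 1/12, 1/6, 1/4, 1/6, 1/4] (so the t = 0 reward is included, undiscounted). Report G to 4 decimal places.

G = 1.9932

t=0: π = [0.0833, 0.0833, 0.1667, 0.2500, 0.1667, 0.2500], E[r] = 0.9167, γ^t·E[r] = 0.916667, running G = 0.916667
t=1: π = [0.1806, 0.1250, 0.1319, 0.2153, 0.1944, 0.1528], E[r] = 0.3889, γ^t·E[r] = 0.272222, running G = 1.188889
t=2: π = [0.1586, 0.1360, 0.1424, 0.2257, 0.1863, 0.1510], E[r] = 0.5341, γ^t·E[r] = 0.261730, running G = 1.450619
t=3: π = [0.1580, 0.1353, 0.1413, 0.2212, 0.1888, 0.1555], E[r] = 0.5390, γ^t·E[r] = 0.184865, running G = 1.635485
t=4: π = [0.1589, 0.1353, 0.1418, 0.2217, 0.1878, 0.1545], E[r] = 0.5376, γ^t·E[r] = 0.129077, running G = 1.764561
t=5: π = [0.1588, 0.1353, 0.1416, 0.2217, 0.1880, 0.1546], E[r] = 0.5369, γ^t·E[r] = 0.090231, running G = 1.854792
t=6: π = [0.1588, 0.1353, 0.1416, 0.2217, 0.1879, 0.1546], E[r] = 0.5371, γ^t·E[r] = 0.063186, running G = 1.917978
t=7: π = [0.1588, 0.1353, 0.1416, 0.2217, 0.1880, 0.1546], E[r] = 0.5371, γ^t·E[r] = 0.044228, running G = 1.962207
t=8: π = [0.1588, 0.1353, 0.1416, 0.2217, 0.1880, 0.1546], E[r] = 0.5371, γ^t·E[r] = 0.030960, running G = 1.993166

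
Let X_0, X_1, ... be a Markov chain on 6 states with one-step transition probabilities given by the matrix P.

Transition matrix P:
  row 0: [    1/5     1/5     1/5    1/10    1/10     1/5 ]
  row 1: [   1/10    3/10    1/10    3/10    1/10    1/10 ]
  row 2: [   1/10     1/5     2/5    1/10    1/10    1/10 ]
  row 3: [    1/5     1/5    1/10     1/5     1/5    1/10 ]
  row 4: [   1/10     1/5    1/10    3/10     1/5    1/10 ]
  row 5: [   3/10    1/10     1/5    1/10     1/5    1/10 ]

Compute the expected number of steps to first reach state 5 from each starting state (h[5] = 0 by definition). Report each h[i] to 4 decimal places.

h = [7.8509, 8.8075, 8.8323, 8.7205, 8.8075, 0.0000]

First-step conditioning: h[5] = 0; for i ≠ 5, h[i] = 1 + Σ_k P[i][k]·h[k].
  h[0] = 1 + 1/5·h[0] + 1/5·h[1] + 1/5·h[2] + 1/10·h[3] + 1/10·h[4]
  h[1] = 1 + 1/10·h[0] + 3/10·h[1] + 1/10·h[2] + 3/10·h[3] + 1/10·h[4]
  h[2] = 1 + 1/10·h[0] + 1/5·h[1] + 2/5·h[2] + 1/10·h[3] + 1/10·h[4]
  h[3] = 1 + 1/5·h[0] + 1/5·h[1] + 1/10·h[2] + 1/5·h[3] + 1/5·h[4]
  h[4] = 1 + 1/10·h[0] + 1/5·h[1] + 1/10·h[2] + 3/10·h[3] + 1/5·h[4]
Solving the 5×5 linear system over states ≠ 5 gives exactly h = [1264/161, 1418/161, 1422/161, 1404/161, 1418/161, 0] (h[5] = 0 is the target).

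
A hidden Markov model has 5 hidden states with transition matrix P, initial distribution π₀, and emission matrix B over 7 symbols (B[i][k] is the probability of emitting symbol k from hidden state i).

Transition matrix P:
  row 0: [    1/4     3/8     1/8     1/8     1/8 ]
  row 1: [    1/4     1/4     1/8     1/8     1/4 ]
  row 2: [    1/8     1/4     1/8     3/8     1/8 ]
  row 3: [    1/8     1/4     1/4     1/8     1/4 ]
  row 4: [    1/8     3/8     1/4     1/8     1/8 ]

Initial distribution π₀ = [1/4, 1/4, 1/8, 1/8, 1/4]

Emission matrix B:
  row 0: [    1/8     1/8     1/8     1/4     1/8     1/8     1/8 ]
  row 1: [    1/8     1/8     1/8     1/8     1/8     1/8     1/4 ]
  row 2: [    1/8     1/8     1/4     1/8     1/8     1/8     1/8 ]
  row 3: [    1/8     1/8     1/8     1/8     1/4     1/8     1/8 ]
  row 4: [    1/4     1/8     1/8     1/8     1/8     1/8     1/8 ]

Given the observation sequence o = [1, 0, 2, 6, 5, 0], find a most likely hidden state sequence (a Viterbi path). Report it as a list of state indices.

path = [1, 4, 2, 1, 1, 4]

t=0: δ = [3.125e-02, 3.125e-02, 1.562e-02, 1.562e-02, 3.125e-02]  (obs o_0=1)
t=1: δ = [9.766e-04, 1.465e-03, 9.766e-04, 7.324e-04, 1.953e-03]  ψ = [0, 0, 4, 2, 1]  (obs o_1=0)
t=2: δ = [4.578e-05, 9.155e-05, 1.221e-04, 4.578e-05, 4.578e-05]  ψ = [1, 4, 4, 2, 1]  (obs o_2=2)
t=3: δ = [2.861e-06, 7.629e-06, 1.907e-06, 5.722e-06, 2.861e-06]  ψ = [1, 2, 2, 2, 1]  (obs o_3=6)
t=4: δ = [2.384e-07, 2.384e-07, 1.788e-07, 1.192e-07, 2.384e-07]  ψ = [1, 1, 3, 1, 1]  (obs o_4=5)
t=5: δ = [7.451e-09, 1.118e-08, 7.451e-09, 8.382e-09, 1.490e-08]  ψ = [0, 0, 4, 2, 1]  (obs o_5=0)
backtrack: best end state = 4; path = [1, 4, 2, 1, 1, 4]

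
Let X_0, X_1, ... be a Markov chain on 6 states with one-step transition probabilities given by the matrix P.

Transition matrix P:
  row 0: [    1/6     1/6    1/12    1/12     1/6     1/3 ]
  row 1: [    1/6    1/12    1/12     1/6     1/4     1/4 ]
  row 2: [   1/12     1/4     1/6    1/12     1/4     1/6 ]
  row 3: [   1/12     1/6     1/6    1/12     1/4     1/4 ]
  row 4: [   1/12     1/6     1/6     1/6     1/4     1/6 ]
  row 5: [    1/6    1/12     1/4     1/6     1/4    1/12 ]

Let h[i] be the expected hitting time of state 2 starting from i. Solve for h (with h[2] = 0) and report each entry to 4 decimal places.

h = [6.6848, 6.6817, 0.0000, 6.1674, 6.2041, 5.7271]

First-step conditioning: h[2] = 0; for i ≠ 2, h[i] = 1 + Σ_k P[i][k]·h[k].
  h[0] = 1 + 1/6·h[0] + 1/6·h[1] + 1/12·h[3] + 1/6·h[4] + 1/3·h[5]
  h[1] = 1 + 1/6·h[0] + 1/12·h[1] + 1/6·h[3] + 1/4·h[4] + 1/4·h[5]
  h[3] = 1 + 1/12·h[0] + 1/6·h[1] + 1/12·h[3] + 1/4·h[4] + 1/4·h[5]
  h[4] = 1 + 1/12·h[0] + 1/6·h[1] + 1/6·h[3] + 1/4·h[4] + 1/6·h[5]
  h[5] = 1 + 1/6·h[0] + 1/12·h[1] + 1/6·h[3] + 1/4·h[4] + 1/12·h[5]
Solving the 5×5 linear system over states ≠ 2 gives exactly h = [2587/387, 12929/1935, 0, 1326/215, 2401/387, 3694/645] (h[2] = 0 is the target).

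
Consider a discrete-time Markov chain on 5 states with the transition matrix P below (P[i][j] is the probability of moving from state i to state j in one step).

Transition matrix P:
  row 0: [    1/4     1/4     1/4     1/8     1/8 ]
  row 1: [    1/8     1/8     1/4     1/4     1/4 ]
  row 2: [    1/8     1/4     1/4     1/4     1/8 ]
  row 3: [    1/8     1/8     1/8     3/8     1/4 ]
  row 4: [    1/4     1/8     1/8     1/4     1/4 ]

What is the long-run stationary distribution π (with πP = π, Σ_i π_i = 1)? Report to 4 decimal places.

π = [0.1721, 0.1705, 0.1918, 0.2611, 0.2045]

Balance equations π_j = Σ_i π_i·P[i][j]:
  π_0 = 1/4·π_0 + 1/8·π_1 + 1/8·π_2 + 1/8·π_3 + 1/4·π_4
  π_1 = 1/4·π_0 + 1/8·π_1 + 1/4·π_2 + 1/8·π_3 + 1/8·π_4
  π_2 = 1/4·π_0 + 1/4·π_1 + 1/4·π_2 + 1/8·π_3 + 1/8·π_4
  π_3 = 1/8·π_0 + 1/4·π_1 + 1/4·π_2 + 3/8·π_3 + 1/4·π_4
  normalize: π_0 + π_1 + π_2 + π_3 + π_4 = 1
Solving the linear system gives exactly π = [541/3144, 67/393, 201/1048, 821/3144, 643/3144].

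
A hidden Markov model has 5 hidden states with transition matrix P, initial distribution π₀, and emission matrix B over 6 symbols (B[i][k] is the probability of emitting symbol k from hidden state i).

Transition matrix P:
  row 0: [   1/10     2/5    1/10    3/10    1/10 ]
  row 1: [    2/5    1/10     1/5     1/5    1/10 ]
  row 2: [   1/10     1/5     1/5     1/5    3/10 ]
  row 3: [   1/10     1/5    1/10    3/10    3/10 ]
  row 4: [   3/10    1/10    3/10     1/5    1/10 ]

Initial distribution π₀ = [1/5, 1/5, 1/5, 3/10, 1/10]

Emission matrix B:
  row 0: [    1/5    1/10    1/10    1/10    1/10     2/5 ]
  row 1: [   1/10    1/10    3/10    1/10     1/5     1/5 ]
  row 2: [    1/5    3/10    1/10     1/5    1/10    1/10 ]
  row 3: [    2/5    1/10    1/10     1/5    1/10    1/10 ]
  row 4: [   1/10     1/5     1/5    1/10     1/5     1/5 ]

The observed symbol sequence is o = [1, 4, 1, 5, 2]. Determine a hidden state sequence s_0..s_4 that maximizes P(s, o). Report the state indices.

t=0: δ = [2.000e-02, 2.000e-02, 6.000e-02, 3.000e-02, 2.000e-02]  (obs o_0=1)
t=1: δ = [8.000e-04, 2.400e-03, 1.200e-03, 1.200e-03, 3.600e-03]  ψ = [1, 2, 2, 2, 2]  (obs o_1=4)
t=2: δ = [1.080e-04, 3.600e-05, 3.240e-04, 7.200e-05, 7.200e-05]  ψ = [4, 4, 4, 4, 2]  (obs o_2=1)
t=3: δ = [1.296e-05, 1.296e-05, 6.480e-06, 6.480e-06, 1.944e-05]  ψ = [2, 2, 2, 2, 2]  (obs o_3=5)
t=4: δ = [5.832e-07, 1.555e-06, 5.832e-07, 3.888e-07, 3.888e-07]  ψ = [4, 0, 4, 0, 2]  (obs o_4=2)
backtrack: best end state = 1; path = [2, 4, 2, 0, 1]

path = [2, 4, 2, 0, 1]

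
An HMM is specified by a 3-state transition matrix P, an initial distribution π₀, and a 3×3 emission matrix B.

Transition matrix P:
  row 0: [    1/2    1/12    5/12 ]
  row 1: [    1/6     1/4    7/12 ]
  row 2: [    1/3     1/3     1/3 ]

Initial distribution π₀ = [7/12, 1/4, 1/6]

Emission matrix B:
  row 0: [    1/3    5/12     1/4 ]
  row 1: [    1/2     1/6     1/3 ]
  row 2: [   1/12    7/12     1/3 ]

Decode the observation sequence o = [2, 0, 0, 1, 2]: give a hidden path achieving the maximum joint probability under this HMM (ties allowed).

t=0: δ = [1.458e-01, 8.333e-02, 5.556e-02]  (obs o_0=2)
t=1: δ = [2.431e-02, 1.042e-02, 5.064e-03]  ψ = [0, 1, 0]  (obs o_1=0)
t=2: δ = [4.051e-03, 1.302e-03, 8.439e-04]  ψ = [0, 1, 0]  (obs o_2=0)
t=3: δ = [8.439e-04, 5.626e-05, 9.846e-04]  ψ = [0, 0, 0]  (obs o_3=1)
t=4: δ = [1.055e-04, 1.094e-04, 1.172e-04]  ψ = [0, 2, 0]  (obs o_4=2)
backtrack: best end state = 2; path = [0, 0, 0, 0, 2]

path = [0, 0, 0, 0, 2]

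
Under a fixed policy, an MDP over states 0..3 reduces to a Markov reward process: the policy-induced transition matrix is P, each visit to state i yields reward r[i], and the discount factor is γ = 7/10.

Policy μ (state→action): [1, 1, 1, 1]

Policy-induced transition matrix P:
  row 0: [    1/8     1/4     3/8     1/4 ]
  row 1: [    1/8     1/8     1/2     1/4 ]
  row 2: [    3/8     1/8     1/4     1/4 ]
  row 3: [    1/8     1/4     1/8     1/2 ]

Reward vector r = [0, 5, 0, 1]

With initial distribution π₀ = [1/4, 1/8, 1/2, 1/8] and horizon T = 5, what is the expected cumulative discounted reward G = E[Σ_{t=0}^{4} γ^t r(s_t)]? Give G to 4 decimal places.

G = 2.9223

t=0: π = [0.2500, 0.1250, 0.5000, 0.1250], E[r] = 0.7500, γ^t·E[r] = 0.750000, running G = 0.750000
t=1: π = [0.2500, 0.1719, 0.2969, 0.2813], E[r] = 1.1406, γ^t·E[r] = 0.798438, running G = 1.548438
t=2: π = [0.1992, 0.1914, 0.2891, 0.3203], E[r] = 1.2773, γ^t·E[r] = 0.625898, running G = 2.174336
t=3: π = [0.1973, 0.1899, 0.2827, 0.3301], E[r] = 1.2798, γ^t·E[r] = 0.438966, running G = 2.613302
t=4: π = [0.1957, 0.1909, 0.2809, 0.3325], E[r] = 1.2871, γ^t·E[r] = 0.309035, running G = 2.922337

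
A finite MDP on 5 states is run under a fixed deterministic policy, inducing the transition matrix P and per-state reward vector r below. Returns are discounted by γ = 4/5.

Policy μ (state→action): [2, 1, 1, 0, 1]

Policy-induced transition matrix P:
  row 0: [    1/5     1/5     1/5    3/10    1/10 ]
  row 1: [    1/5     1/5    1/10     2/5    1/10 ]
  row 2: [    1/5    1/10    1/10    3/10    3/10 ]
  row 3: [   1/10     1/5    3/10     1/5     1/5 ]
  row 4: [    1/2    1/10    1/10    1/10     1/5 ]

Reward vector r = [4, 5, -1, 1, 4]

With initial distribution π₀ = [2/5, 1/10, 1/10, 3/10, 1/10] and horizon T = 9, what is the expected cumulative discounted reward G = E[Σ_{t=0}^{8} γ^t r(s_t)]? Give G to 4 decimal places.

G = 11.0148

t=0: π = [0.4000, 0.1000, 0.1000, 0.3000, 0.1000], E[r] = 2.7000, γ^t·E[r] = 2.700000, running G = 2.700000
t=1: π = [0.2000, 0.1800, 0.2000, 0.2600, 0.1600], E[r] = 2.4000, γ^t·E[r] = 1.920000, running G = 4.620000
t=2: π = [0.2220, 0.1640, 0.1720, 0.2600, 0.1820], E[r] = 2.5240, γ^t·E[r] = 1.615360, running G = 6.235360
t=3: π = [0.2286, 0.1646, 0.1742, 0.2540, 0.1786], E[r] = 2.5316, γ^t·E[r] = 1.296179, running G = 7.531539
t=4: π = [0.2282, 0.1647, 0.1737, 0.2553, 0.1781], E[r] = 2.5304, γ^t·E[r] = 1.036452, running G = 8.567991
t=5: π = [0.2279, 0.1648, 0.1739, 0.2553, 0.1781], E[r] = 2.5294, γ^t·E[r] = 0.828847, running G = 9.396838
t=6: π = [0.2279, 0.1648, 0.1739, 0.2553, 0.1781], E[r] = 2.5295, γ^t·E[r] = 0.663102, running G = 10.059939
t=7: π = [0.2279, 0.1648, 0.1739, 0.2553, 0.1781], E[r] = 2.5296, γ^t·E[r] = 0.530485, running G = 10.590425
t=8: π = [0.2279, 0.1648, 0.1739, 0.2553, 0.1781], E[r] = 2.5296, γ^t·E[r] = 0.424389, running G = 11.014814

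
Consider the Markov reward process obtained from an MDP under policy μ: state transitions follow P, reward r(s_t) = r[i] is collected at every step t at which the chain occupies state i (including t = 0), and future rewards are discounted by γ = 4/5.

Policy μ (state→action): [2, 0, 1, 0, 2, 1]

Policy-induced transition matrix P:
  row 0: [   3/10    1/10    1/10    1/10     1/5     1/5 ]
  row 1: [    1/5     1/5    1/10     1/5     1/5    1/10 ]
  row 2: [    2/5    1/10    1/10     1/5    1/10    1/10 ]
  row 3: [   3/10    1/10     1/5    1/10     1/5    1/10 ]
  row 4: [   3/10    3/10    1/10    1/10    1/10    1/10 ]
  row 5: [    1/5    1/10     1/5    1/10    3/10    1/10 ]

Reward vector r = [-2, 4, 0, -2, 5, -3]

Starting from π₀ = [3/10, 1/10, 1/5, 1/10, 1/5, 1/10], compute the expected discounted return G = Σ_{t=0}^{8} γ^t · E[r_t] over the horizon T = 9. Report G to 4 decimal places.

t=0: π = [0.3000, 0.1000, 0.2000, 0.1000, 0.2000, 0.1000], E[r] = 0.3000, γ^t·E[r] = 0.300000, running G = 0.300000
t=1: π = [0.3000, 0.1500, 0.1200, 0.1300, 0.1700, 0.1300], E[r] = 0.2000, γ^t·E[r] = 0.160000, running G = 0.460000
t=2: π = [0.2840, 0.1490, 0.1260, 0.1270, 0.1840, 0.1300], E[r] = 0.3040, γ^t·E[r] = 0.194560, running G = 0.654560
t=3: π = [0.2847, 0.1517, 0.1257, 0.1275, 0.1820, 0.1284], E[r] = 0.3072, γ^t·E[r] = 0.157286, running G = 0.811846
t=4: π = [0.2846, 0.1516, 0.1256, 0.1277, 0.1821, 0.1285], E[r] = 0.3066, γ^t·E[r] = 0.125592, running G = 0.937438
t=5: π = [0.2846, 0.1516, 0.1256, 0.1277, 0.1821, 0.1285], E[r] = 0.3068, γ^t·E[r] = 0.100525, running G = 1.037963
t=6: π = [0.2846, 0.1516, 0.1256, 0.1277, 0.1821, 0.1285], E[r] = 0.3067, γ^t·E[r] = 0.080412, running G = 1.118375
t=7: π = [0.2846, 0.1516, 0.1256, 0.1277, 0.1821, 0.1285], E[r] = 0.3067, γ^t·E[r] = 0.064330, running G = 1.182705
t=8: π = [0.2846, 0.1516, 0.1256, 0.1277, 0.1821, 0.1285], E[r] = 0.3067, γ^t·E[r] = 0.051464, running G = 1.234168

G = 1.2342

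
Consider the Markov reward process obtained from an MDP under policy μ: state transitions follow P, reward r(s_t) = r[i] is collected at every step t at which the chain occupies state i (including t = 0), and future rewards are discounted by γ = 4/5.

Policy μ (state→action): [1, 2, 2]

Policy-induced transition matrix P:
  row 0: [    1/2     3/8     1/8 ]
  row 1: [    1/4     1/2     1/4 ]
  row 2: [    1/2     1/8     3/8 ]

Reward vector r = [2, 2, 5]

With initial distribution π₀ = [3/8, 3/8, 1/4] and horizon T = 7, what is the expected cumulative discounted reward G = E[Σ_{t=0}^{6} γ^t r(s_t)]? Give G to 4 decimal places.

G = 10.6845

t=0: π = [0.3750, 0.3750, 0.2500], E[r] = 2.7500, γ^t·E[r] = 2.750000, running G = 2.750000
t=1: π = [0.4063, 0.3594, 0.2344], E[r] = 2.7031, γ^t·E[r] = 2.162500, running G = 4.912500
t=2: π = [0.4102, 0.3613, 0.2285], E[r] = 2.6855, γ^t·E[r] = 1.718750, running G = 6.631250
t=3: π = [0.4097, 0.3630, 0.2273], E[r] = 2.6819, γ^t·E[r] = 1.373125, running G = 8.004375
t=4: π = [0.4092, 0.3636, 0.2272], E[r] = 2.6816, γ^t·E[r] = 1.098388, running G = 9.102763
t=5: π = [0.4091, 0.3636, 0.2272], E[r] = 2.6817, γ^t·E[r] = 0.878751, running G = 9.981514
t=6: π = [0.4091, 0.3636, 0.2273], E[r] = 2.6818, γ^t·E[r] = 0.703018, running G = 10.684532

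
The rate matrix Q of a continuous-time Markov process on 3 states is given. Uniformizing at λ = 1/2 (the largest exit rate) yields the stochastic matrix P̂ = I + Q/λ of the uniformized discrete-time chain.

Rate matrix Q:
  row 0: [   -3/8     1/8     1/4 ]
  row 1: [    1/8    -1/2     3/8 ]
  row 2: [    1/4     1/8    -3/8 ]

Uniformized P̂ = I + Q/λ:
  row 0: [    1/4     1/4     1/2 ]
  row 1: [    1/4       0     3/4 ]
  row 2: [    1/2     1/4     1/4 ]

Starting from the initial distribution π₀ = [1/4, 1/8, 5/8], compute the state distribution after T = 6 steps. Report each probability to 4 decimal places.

t=0: π = [0.2500, 0.1250, 0.6250]
t=1: π = [0.4063, 0.2188, 0.3750]
t=2: π = [0.3438, 0.1953, 0.4609]
t=3: π = [0.3652, 0.2012, 0.4336]
t=4: π = [0.3584, 0.1997, 0.4419]
t=5: π = [0.3605, 0.2001, 0.4395]
t=6: π = [0.3599, 0.2000, 0.4402]

π = [0.3599, 0.2000, 0.4402]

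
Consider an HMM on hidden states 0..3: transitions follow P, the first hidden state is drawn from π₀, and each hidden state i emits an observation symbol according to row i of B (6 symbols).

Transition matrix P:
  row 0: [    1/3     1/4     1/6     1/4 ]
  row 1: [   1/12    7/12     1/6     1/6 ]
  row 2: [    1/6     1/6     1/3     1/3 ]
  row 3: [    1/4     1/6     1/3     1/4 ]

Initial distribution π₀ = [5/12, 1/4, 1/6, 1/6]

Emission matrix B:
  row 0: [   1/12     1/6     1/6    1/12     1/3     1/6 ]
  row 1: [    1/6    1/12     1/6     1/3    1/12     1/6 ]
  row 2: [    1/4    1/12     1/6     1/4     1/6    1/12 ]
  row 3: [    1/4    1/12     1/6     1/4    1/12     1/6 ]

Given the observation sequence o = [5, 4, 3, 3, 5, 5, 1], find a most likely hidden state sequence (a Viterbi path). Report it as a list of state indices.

t=0: δ = [6.944e-02, 4.167e-02, 1.389e-02, 2.778e-02]  (obs o_0=5)
t=1: δ = [7.716e-03, 2.025e-03, 1.929e-03, 1.447e-03]  ψ = [0, 1, 0, 0]  (obs o_1=4)
t=2: δ = [2.143e-04, 6.430e-04, 3.215e-04, 4.823e-04]  ψ = [0, 0, 0, 0]  (obs o_2=3)
t=3: δ = [1.005e-05, 1.250e-04, 4.019e-05, 3.014e-05]  ψ = [3, 1, 3, 3]  (obs o_3=3)
t=4: δ = [1.737e-06, 1.216e-05, 1.737e-06, 3.473e-06]  ψ = [1, 1, 1, 1]  (obs o_4=5)
t=5: δ = [1.688e-07, 1.182e-06, 1.688e-07, 3.377e-07]  ψ = [1, 1, 1, 1]  (obs o_5=5)
t=6: δ = [1.641e-08, 5.745e-08, 1.641e-08, 1.641e-08]  ψ = [1, 1, 1, 1]  (obs o_6=1)
backtrack: best end state = 1; path = [0, 0, 1, 1, 1, 1, 1]

path = [0, 0, 1, 1, 1, 1, 1]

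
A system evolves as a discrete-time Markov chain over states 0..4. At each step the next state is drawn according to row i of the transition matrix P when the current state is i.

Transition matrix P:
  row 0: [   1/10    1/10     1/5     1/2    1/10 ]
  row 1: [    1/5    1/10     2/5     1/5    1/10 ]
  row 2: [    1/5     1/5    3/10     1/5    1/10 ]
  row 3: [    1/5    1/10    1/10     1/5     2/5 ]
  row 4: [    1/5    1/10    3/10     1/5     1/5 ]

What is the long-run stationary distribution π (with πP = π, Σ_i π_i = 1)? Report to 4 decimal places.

π = [0.1818, 0.1243, 0.2433, 0.2545, 0.1960]

Balance equations π_j = Σ_i π_i·P[i][j]:
  π_0 = 1/10·π_0 + 1/5·π_1 + 1/5·π_2 + 1/5·π_3 + 1/5·π_4
  π_1 = 1/10·π_0 + 1/10·π_1 + 1/5·π_2 + 1/10·π_3 + 1/10·π_4
  π_2 = 1/5·π_0 + 2/5·π_1 + 3/10·π_2 + 1/10·π_3 + 3/10·π_4
  π_3 = 1/2·π_0 + 1/5·π_1 + 1/5·π_2 + 1/5·π_3 + 1/5·π_4
  normalize: π_0 + π_1 + π_2 + π_3 + π_4 = 1
Solving the linear system gives exactly π = [2/11, 677/5445, 265/1089, 14/55, 97/495].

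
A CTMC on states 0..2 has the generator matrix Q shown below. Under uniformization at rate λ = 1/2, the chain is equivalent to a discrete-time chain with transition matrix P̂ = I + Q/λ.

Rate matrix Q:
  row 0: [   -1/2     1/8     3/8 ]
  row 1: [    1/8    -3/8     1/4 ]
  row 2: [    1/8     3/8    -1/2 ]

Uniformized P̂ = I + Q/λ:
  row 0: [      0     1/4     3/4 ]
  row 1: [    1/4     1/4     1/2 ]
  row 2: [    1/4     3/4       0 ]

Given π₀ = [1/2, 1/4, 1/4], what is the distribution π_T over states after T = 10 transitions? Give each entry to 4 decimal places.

π = [0.2000, 0.4337, 0.3663]

t=0: π = [0.5000, 0.2500, 0.2500]
t=1: π = [0.1250, 0.3750, 0.5000]
t=2: π = [0.2188, 0.5000, 0.2813]
t=3: π = [0.1953, 0.3906, 0.4141]
t=4: π = [0.2012, 0.4570, 0.3418]
t=5: π = [0.1997, 0.4209, 0.3794]
t=6: π = [0.2001, 0.4397, 0.3602]
t=7: π = [0.2000, 0.4301, 0.3699]
t=8: π = [0.2000, 0.4350, 0.3650]
t=9: π = [0.2000, 0.4325, 0.3675]
t=10: π = [0.2000, 0.4337, 0.3663]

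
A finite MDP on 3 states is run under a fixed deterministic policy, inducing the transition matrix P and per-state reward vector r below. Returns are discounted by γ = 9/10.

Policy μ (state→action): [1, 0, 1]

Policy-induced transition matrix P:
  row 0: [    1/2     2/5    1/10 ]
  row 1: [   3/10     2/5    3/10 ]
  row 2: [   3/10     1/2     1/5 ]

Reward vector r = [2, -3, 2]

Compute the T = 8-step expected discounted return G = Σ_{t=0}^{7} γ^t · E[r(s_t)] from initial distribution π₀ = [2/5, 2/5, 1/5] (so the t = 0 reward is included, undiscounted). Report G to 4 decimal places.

t=0: π = [0.4000, 0.4000, 0.2000], E[r] = 0.0000, γ^t·E[r] = 0.000000, running G = 0.000000
t=1: π = [0.3800, 0.4200, 0.2000], E[r] = -0.1000, γ^t·E[r] = -0.090000, running G = -0.090000
t=2: π = [0.3760, 0.4200, 0.2040], E[r] = -0.1000, γ^t·E[r] = -0.081000, running G = -0.171000
t=3: π = [0.3752, 0.4204, 0.2044], E[r] = -0.1020, γ^t·E[r] = -0.074358, running G = -0.245358
t=4: π = [0.3750, 0.4204, 0.2045], E[r] = -0.1022, γ^t·E[r] = -0.067053, running G = -0.312411
t=5: π = [0.3750, 0.4205, 0.2045], E[r] = -0.1023, γ^t·E[r] = -0.060384, running G = -0.372795
t=6: π = [0.3750, 0.4205, 0.2045], E[r] = -0.1023, γ^t·E[r] = -0.054350, running G = -0.427145
t=7: π = [0.3750, 0.4205, 0.2045], E[r] = -0.1023, γ^t·E[r] = -0.048916, running G = -0.476062

G = -0.4761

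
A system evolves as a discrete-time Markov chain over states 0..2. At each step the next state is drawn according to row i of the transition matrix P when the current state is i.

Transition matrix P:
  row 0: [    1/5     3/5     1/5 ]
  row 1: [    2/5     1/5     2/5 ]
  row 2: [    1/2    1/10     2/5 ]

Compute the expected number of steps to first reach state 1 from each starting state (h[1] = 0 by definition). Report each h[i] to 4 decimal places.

First-step conditioning: h[1] = 0; for i ≠ 1, h[i] = 1 + Σ_k P[i][k]·h[k].
  h[0] = 1 + 1/5·h[0] + 1/5·h[2]
  h[2] = 1 + 1/2·h[0] + 2/5·h[2]
Solving the 2×2 linear system over states ≠ 1 gives exactly h = [40/19, 0, 65/19] (h[1] = 0 is the target).

h = [2.1053, 0.0000, 3.4211]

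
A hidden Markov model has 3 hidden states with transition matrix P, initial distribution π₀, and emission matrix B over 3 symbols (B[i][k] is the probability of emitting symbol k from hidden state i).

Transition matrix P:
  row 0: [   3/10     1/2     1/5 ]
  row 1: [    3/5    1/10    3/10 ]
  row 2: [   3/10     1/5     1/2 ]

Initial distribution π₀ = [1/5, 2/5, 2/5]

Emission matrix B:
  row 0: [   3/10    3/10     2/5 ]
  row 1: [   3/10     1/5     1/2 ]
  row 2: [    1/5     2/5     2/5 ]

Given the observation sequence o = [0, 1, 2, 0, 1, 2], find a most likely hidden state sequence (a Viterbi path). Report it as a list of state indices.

t=0: δ = [6.000e-02, 1.200e-01, 8.000e-02]  (obs o_0=0)
t=1: δ = [2.160e-02, 6.000e-03, 1.600e-02]  ψ = [1, 0, 2]  (obs o_1=1)
t=2: δ = [2.592e-03, 5.400e-03, 3.200e-03]  ψ = [0, 0, 2]  (obs o_2=2)
t=3: δ = [9.720e-04, 3.888e-04, 3.240e-04]  ψ = [1, 0, 1]  (obs o_3=0)
t=4: δ = [8.748e-05, 9.720e-05, 7.776e-05]  ψ = [0, 0, 0]  (obs o_4=1)
t=5: δ = [2.333e-05, 2.187e-05, 1.555e-05]  ψ = [1, 0, 2]  (obs o_5=2)
backtrack: best end state = 0; path = [1, 0, 1, 0, 1, 0]

path = [1, 0, 1, 0, 1, 0]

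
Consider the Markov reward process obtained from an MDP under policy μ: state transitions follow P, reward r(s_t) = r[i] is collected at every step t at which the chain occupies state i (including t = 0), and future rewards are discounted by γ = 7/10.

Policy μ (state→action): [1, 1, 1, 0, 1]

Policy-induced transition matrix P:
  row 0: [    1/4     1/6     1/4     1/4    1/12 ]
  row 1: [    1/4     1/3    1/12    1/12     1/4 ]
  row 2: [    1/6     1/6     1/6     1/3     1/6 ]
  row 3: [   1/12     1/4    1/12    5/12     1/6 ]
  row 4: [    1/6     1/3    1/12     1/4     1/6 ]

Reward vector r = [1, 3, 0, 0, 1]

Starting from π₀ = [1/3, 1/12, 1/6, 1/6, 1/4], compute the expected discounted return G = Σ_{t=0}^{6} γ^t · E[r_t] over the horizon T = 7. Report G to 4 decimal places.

G = 3.0928

t=0: π = [0.3333, 0.0833, 0.1667, 0.1667, 0.2500], E[r] = 0.8333, γ^t·E[r] = 0.833333, running G = 0.833333
t=1: π = [0.1875, 0.2361, 0.1528, 0.2778, 0.1458], E[r] = 1.0417, γ^t·E[r] = 0.729167, running G = 1.562500
t=2: π = [0.1788, 0.2535, 0.1273, 0.2697, 0.1707], E[r] = 1.1100, γ^t·E[r] = 0.543877, running G = 2.106377
t=3: π = [0.1802, 0.2598, 0.1237, 0.2633, 0.1729], E[r] = 1.1326, γ^t·E[r] = 0.388489, running G = 2.494866
t=4: π = [0.1814, 0.2607, 0.1237, 0.2609, 0.1733], E[r] = 1.1369, γ^t·E[r] = 0.272967, running G = 2.767833
t=5: π = [0.1818, 0.2607, 0.1239, 0.2603, 0.1733], E[r] = 1.1373, γ^t·E[r] = 0.191144, running G = 2.958976
t=6: π = [0.1818, 0.2607, 0.1240, 0.2603, 0.1732], E[r] = 1.1372, γ^t·E[r] = 0.133790, running G = 3.092766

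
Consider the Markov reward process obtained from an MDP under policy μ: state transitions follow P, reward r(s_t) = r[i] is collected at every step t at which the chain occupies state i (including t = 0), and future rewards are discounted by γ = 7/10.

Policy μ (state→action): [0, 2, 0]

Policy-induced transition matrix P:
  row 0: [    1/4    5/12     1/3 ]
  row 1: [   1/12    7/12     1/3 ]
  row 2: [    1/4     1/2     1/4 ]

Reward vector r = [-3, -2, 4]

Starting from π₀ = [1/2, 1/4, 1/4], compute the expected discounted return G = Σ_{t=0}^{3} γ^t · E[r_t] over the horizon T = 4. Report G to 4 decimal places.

t=0: π = [0.5000, 0.2500, 0.2500], E[r] = -1.0000, γ^t·E[r] = -1.000000, running G = -1.000000
t=1: π = [0.2083, 0.4792, 0.3125], E[r] = -0.3333, γ^t·E[r] = -0.233333, running G = -1.233333
t=2: π = [0.1701, 0.5226, 0.3073], E[r] = -0.3264, γ^t·E[r] = -0.159931, running G = -1.393264
t=3: π = [0.1629, 0.5294, 0.3077], E[r] = -0.3166, γ^t·E[r] = -0.108577, running G = -1.501841

G = -1.5018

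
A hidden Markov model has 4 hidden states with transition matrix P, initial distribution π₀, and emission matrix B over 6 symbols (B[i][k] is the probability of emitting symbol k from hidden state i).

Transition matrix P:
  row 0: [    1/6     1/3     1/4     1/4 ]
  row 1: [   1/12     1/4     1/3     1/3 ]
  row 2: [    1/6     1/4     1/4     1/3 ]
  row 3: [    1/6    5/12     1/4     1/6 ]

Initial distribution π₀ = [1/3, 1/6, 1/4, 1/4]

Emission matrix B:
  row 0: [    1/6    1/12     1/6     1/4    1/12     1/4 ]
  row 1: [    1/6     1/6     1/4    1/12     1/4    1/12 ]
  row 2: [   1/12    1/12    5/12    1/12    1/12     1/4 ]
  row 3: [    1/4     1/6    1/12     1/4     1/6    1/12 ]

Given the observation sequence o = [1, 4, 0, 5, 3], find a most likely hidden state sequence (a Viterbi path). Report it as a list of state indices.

path = [3, 1, 3, 2, 3]

t=0: δ = [2.778e-02, 2.778e-02, 2.083e-02, 4.167e-02]  (obs o_0=1)
t=1: δ = [5.787e-04, 4.340e-03, 8.681e-04, 1.543e-03]  ψ = [3, 3, 3, 1]  (obs o_1=4)
t=2: δ = [6.028e-05, 1.808e-04, 1.206e-04, 3.617e-04]  ψ = [1, 1, 1, 1]  (obs o_2=0)
t=3: δ = [1.507e-05, 1.256e-05, 2.261e-05, 5.023e-06]  ψ = [3, 3, 3, 1]  (obs o_3=5)
t=4: δ = [9.419e-07, 4.710e-07, 4.710e-07, 1.884e-06]  ψ = [2, 2, 2, 2]  (obs o_4=3)
backtrack: best end state = 3; path = [3, 1, 3, 2, 3]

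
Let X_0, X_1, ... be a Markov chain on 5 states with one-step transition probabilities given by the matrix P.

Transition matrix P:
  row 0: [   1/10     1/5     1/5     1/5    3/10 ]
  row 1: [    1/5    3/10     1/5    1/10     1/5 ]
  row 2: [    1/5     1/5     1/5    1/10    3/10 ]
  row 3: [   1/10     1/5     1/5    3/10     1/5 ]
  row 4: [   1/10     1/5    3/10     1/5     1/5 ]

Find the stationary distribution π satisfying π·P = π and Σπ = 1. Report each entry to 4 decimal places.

Balance equations π_j = Σ_i π_i·P[i][j]:
  π_0 = 1/10·π_0 + 1/5·π_1 + 1/5·π_2 + 1/10·π_3 + 1/10·π_4
  π_1 = 1/5·π_0 + 3/10·π_1 + 1/5·π_2 + 1/5·π_3 + 1/5·π_4
  π_2 = 1/5·π_0 + 1/5·π_1 + 1/5·π_2 + 1/5·π_3 + 3/10·π_4
  π_3 = 1/5·π_0 + 1/10·π_1 + 1/10·π_2 + 3/10·π_3 + 1/5·π_4
  normalize: π_0 + π_1 + π_2 + π_3 + π_4 = 1
Solving the linear system gives exactly π = [143/989, 2/9, 1991/8901, 1537/8901, 2108/8901].

π = [0.1446, 0.2222, 0.2237, 0.1727, 0.2368]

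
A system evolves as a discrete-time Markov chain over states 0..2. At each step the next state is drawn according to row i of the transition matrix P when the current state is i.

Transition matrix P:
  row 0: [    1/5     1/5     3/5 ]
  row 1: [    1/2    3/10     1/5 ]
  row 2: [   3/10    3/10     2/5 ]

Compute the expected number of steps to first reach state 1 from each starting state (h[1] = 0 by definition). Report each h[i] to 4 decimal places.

h = [4.0000, 0.0000, 3.6667]

First-step conditioning: h[1] = 0; for i ≠ 1, h[i] = 1 + Σ_k P[i][k]·h[k].
  h[0] = 1 + 1/5·h[0] + 3/5·h[2]
  h[2] = 1 + 3/10·h[0] + 2/5·h[2]
Solving the 2×2 linear system over states ≠ 1 gives exactly h = [4, 0, 11/3] (h[1] = 0 is the target).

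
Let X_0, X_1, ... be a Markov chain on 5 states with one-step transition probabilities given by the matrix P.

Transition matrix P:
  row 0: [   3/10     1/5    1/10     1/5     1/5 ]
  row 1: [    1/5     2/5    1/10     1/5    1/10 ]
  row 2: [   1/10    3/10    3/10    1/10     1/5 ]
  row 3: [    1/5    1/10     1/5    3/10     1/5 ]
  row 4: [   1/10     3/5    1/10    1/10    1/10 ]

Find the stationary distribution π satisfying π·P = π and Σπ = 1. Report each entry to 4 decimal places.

Balance equations π_j = Σ_i π_i·P[i][j]:
  π_0 = 3/10·π_0 + 1/5·π_1 + 1/10·π_2 + 1/5·π_3 + 1/10·π_4
  π_1 = 1/5·π_0 + 2/5·π_1 + 3/10·π_2 + 1/10·π_3 + 3/5·π_4
  π_2 = 1/10·π_0 + 1/10·π_1 + 3/10·π_2 + 1/5·π_3 + 1/10·π_4
  π_3 = 1/5·π_0 + 1/5·π_1 + 1/10·π_2 + 3/10·π_3 + 1/10·π_4
  normalize: π_0 + π_1 + π_2 + π_3 + π_4 = 1
Solving the linear system gives exactly π = [47/249, 80/249, 37/249, 47/249, 38/249].

π = [0.1888, 0.3213, 0.1486, 0.1888, 0.1526]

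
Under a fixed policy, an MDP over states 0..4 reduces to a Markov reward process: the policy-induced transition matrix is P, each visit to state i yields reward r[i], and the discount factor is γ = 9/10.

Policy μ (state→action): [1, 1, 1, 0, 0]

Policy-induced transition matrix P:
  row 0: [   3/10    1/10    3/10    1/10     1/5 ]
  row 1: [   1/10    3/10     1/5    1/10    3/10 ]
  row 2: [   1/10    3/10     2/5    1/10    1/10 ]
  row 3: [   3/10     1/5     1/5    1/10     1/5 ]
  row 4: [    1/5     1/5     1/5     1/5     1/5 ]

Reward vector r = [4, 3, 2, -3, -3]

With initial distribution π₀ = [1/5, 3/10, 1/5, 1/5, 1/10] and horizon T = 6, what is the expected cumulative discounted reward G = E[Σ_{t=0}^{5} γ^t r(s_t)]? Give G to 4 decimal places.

G = 4.9235

t=0: π = [0.2000, 0.3000, 0.2000, 0.2000, 0.1000], E[r] = 1.2000, γ^t·E[r] = 1.200000, running G = 1.200000
t=1: π = [0.1900, 0.2300, 0.2600, 0.1100, 0.2100], E[r] = 1.0100, γ^t·E[r] = 0.909000, running G = 2.109000
t=2: π = [0.1810, 0.2300, 0.2710, 0.1210, 0.1970], E[r] = 1.0020, γ^t·E[r] = 0.811620, running G = 2.920620
t=3: π = [0.1801, 0.2320, 0.2723, 0.1197, 0.1959], E[r] = 1.0142, γ^t·E[r] = 0.739352, running G = 3.659972
t=4: π = [0.1796, 0.2324, 0.2725, 0.1196, 0.1960], E[r] = 1.0137, γ^t·E[r] = 0.665102, running G = 4.325073
t=5: π = [0.1794, 0.2325, 0.2724, 0.1196, 0.1960], E[r] = 1.0134, γ^t·E[r] = 0.598417, running G = 4.923490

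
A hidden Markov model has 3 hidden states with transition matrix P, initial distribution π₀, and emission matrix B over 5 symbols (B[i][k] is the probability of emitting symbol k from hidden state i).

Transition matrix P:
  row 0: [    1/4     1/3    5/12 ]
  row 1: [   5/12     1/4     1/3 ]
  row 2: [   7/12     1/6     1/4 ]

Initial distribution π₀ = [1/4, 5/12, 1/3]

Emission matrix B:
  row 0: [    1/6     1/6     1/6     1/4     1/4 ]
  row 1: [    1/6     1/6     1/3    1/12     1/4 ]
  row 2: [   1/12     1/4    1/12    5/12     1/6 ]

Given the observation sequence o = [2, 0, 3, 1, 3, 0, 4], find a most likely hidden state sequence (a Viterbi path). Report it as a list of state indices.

t=0: δ = [4.167e-02, 1.389e-01, 2.778e-02]  (obs o_0=2)
t=1: δ = [9.645e-03, 5.787e-03, 3.858e-03]  ψ = [1, 1, 1]  (obs o_1=0)
t=2: δ = [6.028e-04, 2.679e-04, 1.674e-03]  ψ = [0, 0, 0]  (obs o_2=3)
t=3: δ = [1.628e-04, 4.651e-05, 1.047e-04]  ψ = [2, 2, 2]  (obs o_3=1)
t=4: δ = [1.526e-05, 4.522e-06, 2.826e-05]  ψ = [2, 0, 0]  (obs o_4=3)
t=5: δ = [2.748e-06, 8.479e-07, 5.888e-07]  ψ = [2, 0, 2]  (obs o_5=0)
t=6: δ = [1.717e-07, 2.290e-07, 1.908e-07]  ψ = [0, 0, 0]  (obs o_6=4)
backtrack: best end state = 1; path = [1, 0, 2, 0, 2, 0, 1]

path = [1, 0, 2, 0, 2, 0, 1]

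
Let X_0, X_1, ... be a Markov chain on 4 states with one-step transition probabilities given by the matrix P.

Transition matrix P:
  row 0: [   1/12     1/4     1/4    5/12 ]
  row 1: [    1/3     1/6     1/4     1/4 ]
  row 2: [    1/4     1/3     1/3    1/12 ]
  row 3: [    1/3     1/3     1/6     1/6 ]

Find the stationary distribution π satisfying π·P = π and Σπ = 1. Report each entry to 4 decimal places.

π = [0.2499, 0.2679, 0.2518, 0.2305]

Balance equations π_j = Σ_i π_i·P[i][j]:
  π_0 = 1/12·π_0 + 1/3·π_1 + 1/4·π_2 + 1/3·π_3
  π_1 = 1/4·π_0 + 1/6·π_1 + 1/3·π_2 + 1/3·π_3
  π_2 = 1/4·π_0 + 1/4·π_1 + 1/3·π_2 + 1/6·π_3
  normalize: π_0 + π_1 + π_2 + π_3 = 1
Solving the linear system gives exactly π = [528/2113, 566/2113, 532/2113, 487/2113].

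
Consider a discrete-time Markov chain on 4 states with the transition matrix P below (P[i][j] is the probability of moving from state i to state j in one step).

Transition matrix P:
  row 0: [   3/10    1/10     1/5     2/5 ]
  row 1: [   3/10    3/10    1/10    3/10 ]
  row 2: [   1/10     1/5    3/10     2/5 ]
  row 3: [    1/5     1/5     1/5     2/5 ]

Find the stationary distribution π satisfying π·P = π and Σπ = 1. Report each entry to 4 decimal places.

π = [0.2219, 0.1976, 0.2003, 0.3802]

Balance equations π_j = Σ_i π_i·P[i][j]:
  π_0 = 3/10·π_0 + 3/10·π_1 + 1/10·π_2 + 1/5·π_3
  π_1 = 1/10·π_0 + 3/10·π_1 + 1/5·π_2 + 1/5·π_3
  π_2 = 1/5·π_0 + 1/10·π_1 + 3/10·π_2 + 1/5·π_3
  normalize: π_0 + π_1 + π_2 + π_3 = 1
Solving the linear system gives exactly π = [164/739, 146/739, 148/739, 281/739].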